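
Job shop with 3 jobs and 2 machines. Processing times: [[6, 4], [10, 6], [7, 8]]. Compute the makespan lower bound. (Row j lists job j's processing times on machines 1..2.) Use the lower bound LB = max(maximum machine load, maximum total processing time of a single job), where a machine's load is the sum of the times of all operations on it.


Machine loads:
  Machine 1: 6 + 10 + 7 = 23
  Machine 2: 4 + 6 + 8 = 18
Max machine load = 23
Job totals:
  Job 1: 10
  Job 2: 16
  Job 3: 15
Max job total = 16
Lower bound = max(23, 16) = 23

23


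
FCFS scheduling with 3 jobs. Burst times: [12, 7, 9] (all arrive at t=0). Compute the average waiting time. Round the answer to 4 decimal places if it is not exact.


FCFS order (as given): [12, 7, 9]
Waiting times:
  Job 1: wait = 0
  Job 2: wait = 12
  Job 3: wait = 19
Sum of waiting times = 31
Average waiting time = 31/3 = 10.3333

10.3333


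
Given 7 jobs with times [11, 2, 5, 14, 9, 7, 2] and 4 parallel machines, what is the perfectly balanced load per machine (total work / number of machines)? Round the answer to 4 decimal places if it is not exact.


Total processing time = 11 + 2 + 5 + 14 + 9 + 7 + 2 = 50
Number of machines = 4
Ideal balanced load = 50 / 4 = 12.5

12.5


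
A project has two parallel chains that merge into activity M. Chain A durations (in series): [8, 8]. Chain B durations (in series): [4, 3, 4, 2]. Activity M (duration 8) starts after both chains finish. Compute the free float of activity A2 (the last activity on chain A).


ES(A2) = sum of predecessors on chain A = 8
EF(A2) = ES + duration = 8 + 8 = 16
Successor of A2 is M. ES(M) = max(sum(A), sum(B)) = max(16, 13) = 16
Free float = ES(successor) - EF(current) = 16 - 16 = 0

0


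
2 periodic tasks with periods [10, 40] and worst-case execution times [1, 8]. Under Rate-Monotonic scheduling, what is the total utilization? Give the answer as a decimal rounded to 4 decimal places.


Compute individual utilizations (exact fractions):
  Task 1: C/T = 1/10 (approx. 0.1)
  Task 2: C/T = 8/40 = 1/5 (approx. 0.2)
Total utilization U = 1/10 + 1/5 = 3/10
Rounded to 4 decimal places: U = 0.3000
RM (Liu & Layland) bound for 2 tasks = 0.828427; compare with U = 3/10 (approx. 0.300000)
U <= bound, so schedulable by RM sufficient condition.

0.3000


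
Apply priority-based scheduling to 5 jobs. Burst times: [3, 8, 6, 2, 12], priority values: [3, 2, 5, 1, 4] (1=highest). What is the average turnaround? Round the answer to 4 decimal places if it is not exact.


Sort by priority (ascending = highest first):
Order: [(1, 2), (2, 8), (3, 3), (4, 12), (5, 6)]
Completion times:
  Priority 1, burst=2, C=2
  Priority 2, burst=8, C=10
  Priority 3, burst=3, C=13
  Priority 4, burst=12, C=25
  Priority 5, burst=6, C=31
Average turnaround = 81/5 = 16.2

16.2


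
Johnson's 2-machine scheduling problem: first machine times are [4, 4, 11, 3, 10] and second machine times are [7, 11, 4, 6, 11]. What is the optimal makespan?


Apply Johnson's rule:
  Group 1 (a <= b): [(4, 3, 6), (1, 4, 7), (2, 4, 11), (5, 10, 11)]
  Group 2 (a > b): [(3, 11, 4)]
Optimal job order: [4, 1, 2, 5, 3]
Schedule:
  Job 4: M1 done at 3, M2 done at 9
  Job 1: M1 done at 7, M2 done at 16
  Job 2: M1 done at 11, M2 done at 27
  Job 5: M1 done at 21, M2 done at 38
  Job 3: M1 done at 32, M2 done at 42
Makespan = 42

42


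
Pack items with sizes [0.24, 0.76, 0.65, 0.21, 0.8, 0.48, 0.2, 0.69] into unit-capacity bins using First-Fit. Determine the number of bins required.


Place items sequentially using First-Fit:
  Item 0.24 -> new Bin 1
  Item 0.76 -> Bin 1 (now 1.0)
  Item 0.65 -> new Bin 2
  Item 0.21 -> Bin 2 (now 0.86)
  Item 0.8 -> new Bin 3
  Item 0.48 -> new Bin 4
  Item 0.2 -> Bin 3 (now 1.0)
  Item 0.69 -> new Bin 5
Total bins used = 5

5


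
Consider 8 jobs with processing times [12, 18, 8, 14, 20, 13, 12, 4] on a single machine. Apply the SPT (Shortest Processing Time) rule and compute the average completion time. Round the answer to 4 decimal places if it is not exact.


Sort jobs by processing time (SPT order): [4, 8, 12, 12, 13, 14, 18, 20]
Compute completion times sequentially:
  Job 1: processing = 4, completes at 4
  Job 2: processing = 8, completes at 12
  Job 3: processing = 12, completes at 24
  Job 4: processing = 12, completes at 36
  Job 5: processing = 13, completes at 49
  Job 6: processing = 14, completes at 63
  Job 7: processing = 18, completes at 81
  Job 8: processing = 20, completes at 101
Sum of completion times = 370
Average completion time = 370/8 = 46.25

46.25


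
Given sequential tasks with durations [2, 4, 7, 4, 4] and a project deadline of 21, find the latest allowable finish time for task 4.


LF(activity 4) = deadline - sum of successor durations
Successors: activities 5 through 5 with durations [4]
Sum of successor durations = 4
LF = 21 - 4 = 17

17


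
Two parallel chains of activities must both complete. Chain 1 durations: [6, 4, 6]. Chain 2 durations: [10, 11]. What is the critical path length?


Path A total = 6 + 4 + 6 = 16
Path B total = 10 + 11 = 21
Critical path = longest path = max(16, 21) = 21

21


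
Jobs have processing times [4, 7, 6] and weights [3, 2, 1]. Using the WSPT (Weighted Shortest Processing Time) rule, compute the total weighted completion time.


Compute p/w ratios and sort ascending (WSPT): [(4, 3), (7, 2), (6, 1)]
Compute weighted completion times:
  Job (p=4,w=3): C=4, w*C=3*4=12
  Job (p=7,w=2): C=11, w*C=2*11=22
  Job (p=6,w=1): C=17, w*C=1*17=17
Total weighted completion time = 51

51


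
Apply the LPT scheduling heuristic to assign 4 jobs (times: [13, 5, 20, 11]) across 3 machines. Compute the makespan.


Sort jobs in decreasing order (LPT): [20, 13, 11, 5]
Assign each job to the least loaded machine:
  Machine 1: jobs [20], load = 20
  Machine 2: jobs [13], load = 13
  Machine 3: jobs [11, 5], load = 16
Makespan = max load = 20

20


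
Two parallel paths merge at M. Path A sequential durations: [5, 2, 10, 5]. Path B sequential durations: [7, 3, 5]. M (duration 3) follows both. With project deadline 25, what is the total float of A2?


Forward pass: ES(A2) = sum of predecessors on chain A = 5
EF = ES + duration = 5 + 2 = 7
Backward pass: LF(M) = deadline = 25; LS(M) = 25 - 3 = 22
LF(A2) = LS(M) - sum(successors on chain A) = 22 - 15 = 7
LS = LF - duration = 7 - 2 = 5
Total float = LS - ES = 5 - 5 = 0

0


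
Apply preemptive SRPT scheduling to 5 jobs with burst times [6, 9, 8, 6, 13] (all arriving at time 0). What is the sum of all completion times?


Since all jobs arrive at t=0, SRPT equals SPT ordering.
SPT order: [6, 6, 8, 9, 13]
Completion times:
  Job 1: p=6, C=6
  Job 2: p=6, C=12
  Job 3: p=8, C=20
  Job 4: p=9, C=29
  Job 5: p=13, C=42
Total completion time = 6 + 12 + 20 + 29 + 42 = 109

109


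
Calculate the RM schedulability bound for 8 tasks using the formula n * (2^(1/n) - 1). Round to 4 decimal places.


Compute 2^(1/8) = 1.0905077327
Subtract 1: 1.0905077327 - 1 = 0.0905077327
Multiply by n: 8 * 0.0905077327 = 0.7240618616
Round to 4 dp: 0.7241

0.7241


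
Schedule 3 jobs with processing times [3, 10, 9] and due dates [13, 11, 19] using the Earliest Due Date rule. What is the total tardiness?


Sort by due date (EDD order): [(10, 11), (3, 13), (9, 19)]
Compute completion times and tardiness:
  Job 1: p=10, d=11, C=10, tardiness=max(0,10-11)=0
  Job 2: p=3, d=13, C=13, tardiness=max(0,13-13)=0
  Job 3: p=9, d=19, C=22, tardiness=max(0,22-19)=3
Total tardiness = 3

3


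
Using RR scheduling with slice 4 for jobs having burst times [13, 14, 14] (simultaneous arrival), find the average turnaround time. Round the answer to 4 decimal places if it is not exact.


Time quantum = 4
Execution trace:
  J1 runs 4 units, time = 4
  J2 runs 4 units, time = 8
  J3 runs 4 units, time = 12
  J1 runs 4 units, time = 16
  J2 runs 4 units, time = 20
  J3 runs 4 units, time = 24
  J1 runs 4 units, time = 28
  J2 runs 4 units, time = 32
  J3 runs 4 units, time = 36
  J1 runs 1 units, time = 37
  J2 runs 2 units, time = 39
  J3 runs 2 units, time = 41
Finish times: [37, 39, 41]
Average turnaround = 117/3 = 39.0

39.0


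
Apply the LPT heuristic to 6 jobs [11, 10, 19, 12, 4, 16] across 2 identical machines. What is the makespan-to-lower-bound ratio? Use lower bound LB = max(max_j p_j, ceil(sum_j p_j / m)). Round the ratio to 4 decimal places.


LPT order: [19, 16, 12, 11, 10, 4]
Machine loads after assignment: [34, 38]
LPT makespan = 38
Lower bound = max(max_job, ceil(total/2)) = max(19, 36) = 36
Ratio = 38 / 36 = 1.0556

1.0556


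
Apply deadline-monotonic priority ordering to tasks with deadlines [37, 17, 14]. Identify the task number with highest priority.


Sort tasks by relative deadline (ascending):
  Task 3: deadline = 14
  Task 2: deadline = 17
  Task 1: deadline = 37
Priority order (highest first): [3, 2, 1]
Highest priority task = 3

3


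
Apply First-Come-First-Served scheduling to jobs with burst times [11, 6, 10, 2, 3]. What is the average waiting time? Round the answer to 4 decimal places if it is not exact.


FCFS order (as given): [11, 6, 10, 2, 3]
Waiting times:
  Job 1: wait = 0
  Job 2: wait = 11
  Job 3: wait = 17
  Job 4: wait = 27
  Job 5: wait = 29
Sum of waiting times = 84
Average waiting time = 84/5 = 16.8

16.8


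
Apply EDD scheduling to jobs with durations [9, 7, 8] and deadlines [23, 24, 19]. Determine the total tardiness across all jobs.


Sort by due date (EDD order): [(8, 19), (9, 23), (7, 24)]
Compute completion times and tardiness:
  Job 1: p=8, d=19, C=8, tardiness=max(0,8-19)=0
  Job 2: p=9, d=23, C=17, tardiness=max(0,17-23)=0
  Job 3: p=7, d=24, C=24, tardiness=max(0,24-24)=0
Total tardiness = 0

0


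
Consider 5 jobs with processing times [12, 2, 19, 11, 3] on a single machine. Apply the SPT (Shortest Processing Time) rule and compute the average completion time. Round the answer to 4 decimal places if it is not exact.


Sort jobs by processing time (SPT order): [2, 3, 11, 12, 19]
Compute completion times sequentially:
  Job 1: processing = 2, completes at 2
  Job 2: processing = 3, completes at 5
  Job 3: processing = 11, completes at 16
  Job 4: processing = 12, completes at 28
  Job 5: processing = 19, completes at 47
Sum of completion times = 98
Average completion time = 98/5 = 19.6

19.6


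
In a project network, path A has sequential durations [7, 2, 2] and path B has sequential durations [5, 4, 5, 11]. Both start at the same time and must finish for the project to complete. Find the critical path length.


Path A total = 7 + 2 + 2 = 11
Path B total = 5 + 4 + 5 + 11 = 25
Critical path = longest path = max(11, 25) = 25

25


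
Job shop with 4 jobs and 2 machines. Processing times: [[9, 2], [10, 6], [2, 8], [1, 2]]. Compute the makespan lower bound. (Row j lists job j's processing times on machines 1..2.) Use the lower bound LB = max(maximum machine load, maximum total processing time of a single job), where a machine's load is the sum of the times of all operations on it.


Machine loads:
  Machine 1: 9 + 10 + 2 + 1 = 22
  Machine 2: 2 + 6 + 8 + 2 = 18
Max machine load = 22
Job totals:
  Job 1: 11
  Job 2: 16
  Job 3: 10
  Job 4: 3
Max job total = 16
Lower bound = max(22, 16) = 22

22


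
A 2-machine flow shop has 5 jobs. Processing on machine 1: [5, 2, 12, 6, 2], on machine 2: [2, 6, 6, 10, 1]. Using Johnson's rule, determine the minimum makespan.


Apply Johnson's rule:
  Group 1 (a <= b): [(2, 2, 6), (4, 6, 10)]
  Group 2 (a > b): [(3, 12, 6), (1, 5, 2), (5, 2, 1)]
Optimal job order: [2, 4, 3, 1, 5]
Schedule:
  Job 2: M1 done at 2, M2 done at 8
  Job 4: M1 done at 8, M2 done at 18
  Job 3: M1 done at 20, M2 done at 26
  Job 1: M1 done at 25, M2 done at 28
  Job 5: M1 done at 27, M2 done at 29
Makespan = 29

29


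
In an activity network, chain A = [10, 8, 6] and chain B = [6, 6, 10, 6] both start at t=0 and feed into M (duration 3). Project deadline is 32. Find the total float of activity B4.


Forward pass: ES(B4) = sum of predecessors on chain B = 22
EF = ES + duration = 22 + 6 = 28
Backward pass: LF(M) = deadline = 32; LS(M) = 32 - 3 = 29
LF(B4) = LS(M) - sum(successors on chain B) = 29 - 0 = 29
LS = LF - duration = 29 - 6 = 23
Total float = LS - ES = 23 - 22 = 1

1


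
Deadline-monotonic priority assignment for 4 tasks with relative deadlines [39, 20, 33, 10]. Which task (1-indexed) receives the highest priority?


Sort tasks by relative deadline (ascending):
  Task 4: deadline = 10
  Task 2: deadline = 20
  Task 3: deadline = 33
  Task 1: deadline = 39
Priority order (highest first): [4, 2, 3, 1]
Highest priority task = 4

4


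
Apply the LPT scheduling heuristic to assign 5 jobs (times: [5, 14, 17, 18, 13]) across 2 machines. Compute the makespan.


Sort jobs in decreasing order (LPT): [18, 17, 14, 13, 5]
Assign each job to the least loaded machine:
  Machine 1: jobs [18, 13, 5], load = 36
  Machine 2: jobs [17, 14], load = 31
Makespan = max load = 36

36


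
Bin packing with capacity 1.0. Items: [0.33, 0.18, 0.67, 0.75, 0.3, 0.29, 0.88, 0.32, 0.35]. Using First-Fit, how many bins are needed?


Place items sequentially using First-Fit:
  Item 0.33 -> new Bin 1
  Item 0.18 -> Bin 1 (now 0.51)
  Item 0.67 -> new Bin 2
  Item 0.75 -> new Bin 3
  Item 0.3 -> Bin 1 (now 0.81)
  Item 0.29 -> Bin 2 (now 0.96)
  Item 0.88 -> new Bin 4
  Item 0.32 -> new Bin 5
  Item 0.35 -> Bin 5 (now 0.67)
Total bins used = 5

5


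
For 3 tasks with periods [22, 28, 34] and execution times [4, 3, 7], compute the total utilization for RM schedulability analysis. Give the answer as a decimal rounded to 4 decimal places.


Compute individual utilizations (exact fractions):
  Task 1: C/T = 4/22 = 2/11 (approx. 0.1818)
  Task 2: C/T = 3/28 (approx. 0.1071)
  Task 3: C/T = 7/34 (approx. 0.2059)
Total utilization U = 2/11 + 3/28 + 7/34 = 2591/5236
Rounded to 4 decimal places: U = 0.4948
RM (Liu & Layland) bound for 3 tasks = 0.779763; compare with U = 2591/5236 (approx. 0.494843)
U <= bound, so schedulable by RM sufficient condition.

0.4948


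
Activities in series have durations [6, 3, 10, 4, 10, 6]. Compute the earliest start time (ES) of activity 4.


Activity 4 starts after activities 1 through 3 complete.
Predecessor durations: [6, 3, 10]
ES = 6 + 3 + 10 = 19

19


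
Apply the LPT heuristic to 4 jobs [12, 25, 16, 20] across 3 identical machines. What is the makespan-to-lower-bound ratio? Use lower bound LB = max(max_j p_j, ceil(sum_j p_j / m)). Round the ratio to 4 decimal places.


LPT order: [25, 20, 16, 12]
Machine loads after assignment: [25, 20, 28]
LPT makespan = 28
Lower bound = max(max_job, ceil(total/3)) = max(25, 25) = 25
Ratio = 28 / 25 = 1.12

1.12


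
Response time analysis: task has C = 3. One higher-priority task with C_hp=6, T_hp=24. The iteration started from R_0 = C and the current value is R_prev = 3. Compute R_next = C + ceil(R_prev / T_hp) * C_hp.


R_next = C + ceil(R_prev / T_hp) * C_hp
ceil(3 / 24) = ceil(0.125) = 1
Interference = 1 * 6 = 6
R_next = 3 + 6 = 9

9


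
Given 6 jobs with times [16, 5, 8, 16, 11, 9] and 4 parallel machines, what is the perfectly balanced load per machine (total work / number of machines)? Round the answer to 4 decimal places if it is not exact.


Total processing time = 16 + 5 + 8 + 16 + 11 + 9 = 65
Number of machines = 4
Ideal balanced load = 65 / 4 = 16.25

16.25


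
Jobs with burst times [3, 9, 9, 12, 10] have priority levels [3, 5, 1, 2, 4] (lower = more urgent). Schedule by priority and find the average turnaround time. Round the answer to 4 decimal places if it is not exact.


Sort by priority (ascending = highest first):
Order: [(1, 9), (2, 12), (3, 3), (4, 10), (5, 9)]
Completion times:
  Priority 1, burst=9, C=9
  Priority 2, burst=12, C=21
  Priority 3, burst=3, C=24
  Priority 4, burst=10, C=34
  Priority 5, burst=9, C=43
Average turnaround = 131/5 = 26.2

26.2


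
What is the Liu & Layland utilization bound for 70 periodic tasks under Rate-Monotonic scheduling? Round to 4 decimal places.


Compute 2^(1/70) = 1.0099512906
Subtract 1: 1.0099512906 - 1 = 0.0099512906
Multiply by n: 70 * 0.0099512906 = 0.6965903420
Round to 4 dp: 0.6966

0.6966


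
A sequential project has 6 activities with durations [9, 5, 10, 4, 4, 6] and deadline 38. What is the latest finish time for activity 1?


LF(activity 1) = deadline - sum of successor durations
Successors: activities 2 through 6 with durations [5, 10, 4, 4, 6]
Sum of successor durations = 29
LF = 38 - 29 = 9

9


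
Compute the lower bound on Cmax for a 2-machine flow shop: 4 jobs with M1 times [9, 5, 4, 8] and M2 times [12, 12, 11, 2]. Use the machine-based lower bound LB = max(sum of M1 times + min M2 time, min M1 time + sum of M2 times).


LB1 = sum(M1 times) + min(M2 times) = 26 + 2 = 28
LB2 = min(M1 times) + sum(M2 times) = 4 + 37 = 41
Lower bound = max(LB1, LB2) = max(28, 41) = 41

41


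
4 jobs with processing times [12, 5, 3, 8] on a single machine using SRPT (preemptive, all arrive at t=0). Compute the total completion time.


Since all jobs arrive at t=0, SRPT equals SPT ordering.
SPT order: [3, 5, 8, 12]
Completion times:
  Job 1: p=3, C=3
  Job 2: p=5, C=8
  Job 3: p=8, C=16
  Job 4: p=12, C=28
Total completion time = 3 + 8 + 16 + 28 = 55

55


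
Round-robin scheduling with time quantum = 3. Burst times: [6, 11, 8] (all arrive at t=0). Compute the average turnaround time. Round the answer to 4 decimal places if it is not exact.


Time quantum = 3
Execution trace:
  J1 runs 3 units, time = 3
  J2 runs 3 units, time = 6
  J3 runs 3 units, time = 9
  J1 runs 3 units, time = 12
  J2 runs 3 units, time = 15
  J3 runs 3 units, time = 18
  J2 runs 3 units, time = 21
  J3 runs 2 units, time = 23
  J2 runs 2 units, time = 25
Finish times: [12, 25, 23]
Average turnaround = 60/3 = 20.0

20.0


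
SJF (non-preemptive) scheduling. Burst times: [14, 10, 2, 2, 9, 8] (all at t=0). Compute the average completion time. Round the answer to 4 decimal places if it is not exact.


SJF order (ascending): [2, 2, 8, 9, 10, 14]
Completion times:
  Job 1: burst=2, C=2
  Job 2: burst=2, C=4
  Job 3: burst=8, C=12
  Job 4: burst=9, C=21
  Job 5: burst=10, C=31
  Job 6: burst=14, C=45
Average completion = 115/6 = 19.1667

19.1667


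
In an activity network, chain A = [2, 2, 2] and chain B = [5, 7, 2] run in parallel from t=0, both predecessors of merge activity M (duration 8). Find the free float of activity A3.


ES(A3) = sum of predecessors on chain A = 4
EF(A3) = ES + duration = 4 + 2 = 6
Successor of A3 is M. ES(M) = max(sum(A), sum(B)) = max(6, 14) = 14
Free float = ES(successor) - EF(current) = 14 - 6 = 8

8


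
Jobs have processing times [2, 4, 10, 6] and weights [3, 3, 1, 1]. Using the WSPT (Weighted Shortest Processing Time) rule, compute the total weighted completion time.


Compute p/w ratios and sort ascending (WSPT): [(2, 3), (4, 3), (6, 1), (10, 1)]
Compute weighted completion times:
  Job (p=2,w=3): C=2, w*C=3*2=6
  Job (p=4,w=3): C=6, w*C=3*6=18
  Job (p=6,w=1): C=12, w*C=1*12=12
  Job (p=10,w=1): C=22, w*C=1*22=22
Total weighted completion time = 58

58


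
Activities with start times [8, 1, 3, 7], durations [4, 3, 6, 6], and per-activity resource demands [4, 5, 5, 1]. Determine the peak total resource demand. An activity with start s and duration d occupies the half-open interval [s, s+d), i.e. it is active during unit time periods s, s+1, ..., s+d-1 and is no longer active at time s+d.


Each activity i is active on [start_i, start_i + duration_i).
Compute total resource usage per time slot:
  t=0: active resources = [], total = 0
  t=1: active resources = [5], total = 5
  t=2: active resources = [5], total = 5
  t=3: active resources = [5, 5], total = 10
  t=4: active resources = [5], total = 5
  t=5: active resources = [5], total = 5
  t=6: active resources = [5], total = 5
  t=7: active resources = [5, 1], total = 6
  t=8: active resources = [4, 5, 1], total = 10
  t=9: active resources = [4, 1], total = 5
  t=10: active resources = [4, 1], total = 5
  t=11: active resources = [4, 1], total = 5
  t=12: active resources = [1], total = 1
Peak resource demand = 10

10


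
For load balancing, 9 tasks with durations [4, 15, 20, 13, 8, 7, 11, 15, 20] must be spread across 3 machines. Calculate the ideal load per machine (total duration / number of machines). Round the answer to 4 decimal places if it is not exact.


Total processing time = 4 + 15 + 20 + 13 + 8 + 7 + 11 + 15 + 20 = 113
Number of machines = 3
Ideal balanced load = 113 / 3 = 37.6667

37.6667


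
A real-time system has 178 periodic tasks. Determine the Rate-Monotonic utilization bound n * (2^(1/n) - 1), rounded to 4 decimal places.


Compute 2^(1/178) = 1.0039016771
Subtract 1: 1.0039016771 - 1 = 0.0039016771
Multiply by n: 178 * 0.0039016771 = 0.6944985238
Round to 4 dp: 0.6945

0.6945


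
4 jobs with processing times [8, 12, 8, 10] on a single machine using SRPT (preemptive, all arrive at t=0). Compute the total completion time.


Since all jobs arrive at t=0, SRPT equals SPT ordering.
SPT order: [8, 8, 10, 12]
Completion times:
  Job 1: p=8, C=8
  Job 2: p=8, C=16
  Job 3: p=10, C=26
  Job 4: p=12, C=38
Total completion time = 8 + 16 + 26 + 38 = 88

88


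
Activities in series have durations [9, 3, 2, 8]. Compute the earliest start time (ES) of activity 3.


Activity 3 starts after activities 1 through 2 complete.
Predecessor durations: [9, 3]
ES = 9 + 3 = 12

12


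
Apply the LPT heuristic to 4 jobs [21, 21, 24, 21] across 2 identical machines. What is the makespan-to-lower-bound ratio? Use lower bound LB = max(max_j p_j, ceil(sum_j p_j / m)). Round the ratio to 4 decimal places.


LPT order: [24, 21, 21, 21]
Machine loads after assignment: [45, 42]
LPT makespan = 45
Lower bound = max(max_job, ceil(total/2)) = max(24, 44) = 44
Ratio = 45 / 44 = 1.0227

1.0227


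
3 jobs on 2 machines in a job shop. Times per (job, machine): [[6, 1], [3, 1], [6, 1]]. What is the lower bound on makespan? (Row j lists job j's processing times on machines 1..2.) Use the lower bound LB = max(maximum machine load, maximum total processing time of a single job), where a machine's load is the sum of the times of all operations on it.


Machine loads:
  Machine 1: 6 + 3 + 6 = 15
  Machine 2: 1 + 1 + 1 = 3
Max machine load = 15
Job totals:
  Job 1: 7
  Job 2: 4
  Job 3: 7
Max job total = 7
Lower bound = max(15, 7) = 15

15


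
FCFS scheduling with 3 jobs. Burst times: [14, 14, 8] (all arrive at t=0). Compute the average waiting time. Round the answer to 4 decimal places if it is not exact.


FCFS order (as given): [14, 14, 8]
Waiting times:
  Job 1: wait = 0
  Job 2: wait = 14
  Job 3: wait = 28
Sum of waiting times = 42
Average waiting time = 42/3 = 14.0

14.0


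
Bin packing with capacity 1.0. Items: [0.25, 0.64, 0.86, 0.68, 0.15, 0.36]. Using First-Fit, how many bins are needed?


Place items sequentially using First-Fit:
  Item 0.25 -> new Bin 1
  Item 0.64 -> Bin 1 (now 0.89)
  Item 0.86 -> new Bin 2
  Item 0.68 -> new Bin 3
  Item 0.15 -> Bin 3 (now 0.83)
  Item 0.36 -> new Bin 4
Total bins used = 4

4


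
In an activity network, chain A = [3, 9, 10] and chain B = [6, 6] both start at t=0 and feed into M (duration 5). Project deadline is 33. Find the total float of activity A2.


Forward pass: ES(A2) = sum of predecessors on chain A = 3
EF = ES + duration = 3 + 9 = 12
Backward pass: LF(M) = deadline = 33; LS(M) = 33 - 5 = 28
LF(A2) = LS(M) - sum(successors on chain A) = 28 - 10 = 18
LS = LF - duration = 18 - 9 = 9
Total float = LS - ES = 9 - 3 = 6

6


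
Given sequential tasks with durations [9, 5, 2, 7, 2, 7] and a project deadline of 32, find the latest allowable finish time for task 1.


LF(activity 1) = deadline - sum of successor durations
Successors: activities 2 through 6 with durations [5, 2, 7, 2, 7]
Sum of successor durations = 23
LF = 32 - 23 = 9

9


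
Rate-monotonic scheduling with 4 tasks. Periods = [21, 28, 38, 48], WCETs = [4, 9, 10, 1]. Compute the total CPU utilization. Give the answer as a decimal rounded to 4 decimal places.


Compute individual utilizations (exact fractions):
  Task 1: C/T = 4/21 (approx. 0.1905)
  Task 2: C/T = 9/28 (approx. 0.3214)
  Task 3: C/T = 10/38 = 5/19 (approx. 0.2632)
  Task 4: C/T = 1/48 (approx. 0.0208)
Total utilization U = 4/21 + 9/28 + 5/19 + 1/48 = 5081/6384
Rounded to 4 decimal places: U = 0.7959
RM (Liu & Layland) bound for 4 tasks = 0.756828; compare with U = 5081/6384 (approx. 0.795896)
bound < U <= 1, so the RM sufficient condition is not met (inconclusive; an exact test such as response-time analysis is needed).

0.7959


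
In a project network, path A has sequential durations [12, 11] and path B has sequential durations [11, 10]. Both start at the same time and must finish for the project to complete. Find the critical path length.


Path A total = 12 + 11 = 23
Path B total = 11 + 10 = 21
Critical path = longest path = max(23, 21) = 23

23


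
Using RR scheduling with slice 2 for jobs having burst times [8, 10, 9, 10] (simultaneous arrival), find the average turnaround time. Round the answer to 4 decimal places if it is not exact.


Time quantum = 2
Execution trace:
  J1 runs 2 units, time = 2
  J2 runs 2 units, time = 4
  J3 runs 2 units, time = 6
  J4 runs 2 units, time = 8
  J1 runs 2 units, time = 10
  J2 runs 2 units, time = 12
  J3 runs 2 units, time = 14
  J4 runs 2 units, time = 16
  J1 runs 2 units, time = 18
  J2 runs 2 units, time = 20
  J3 runs 2 units, time = 22
  J4 runs 2 units, time = 24
  J1 runs 2 units, time = 26
  J2 runs 2 units, time = 28
  J3 runs 2 units, time = 30
  J4 runs 2 units, time = 32
  J2 runs 2 units, time = 34
  J3 runs 1 units, time = 35
  J4 runs 2 units, time = 37
Finish times: [26, 34, 35, 37]
Average turnaround = 132/4 = 33.0

33.0


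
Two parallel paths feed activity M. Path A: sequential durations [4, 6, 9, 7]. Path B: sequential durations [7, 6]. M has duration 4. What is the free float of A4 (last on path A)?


ES(A4) = sum of predecessors on chain A = 19
EF(A4) = ES + duration = 19 + 7 = 26
Successor of A4 is M. ES(M) = max(sum(A), sum(B)) = max(26, 13) = 26
Free float = ES(successor) - EF(current) = 26 - 26 = 0

0


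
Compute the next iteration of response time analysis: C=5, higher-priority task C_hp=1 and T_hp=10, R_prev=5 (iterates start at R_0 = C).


R_next = C + ceil(R_prev / T_hp) * C_hp
ceil(5 / 10) = ceil(0.5) = 1
Interference = 1 * 1 = 1
R_next = 5 + 1 = 6

6


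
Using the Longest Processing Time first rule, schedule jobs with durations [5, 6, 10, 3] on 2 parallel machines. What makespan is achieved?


Sort jobs in decreasing order (LPT): [10, 6, 5, 3]
Assign each job to the least loaded machine:
  Machine 1: jobs [10, 3], load = 13
  Machine 2: jobs [6, 5], load = 11
Makespan = max load = 13

13


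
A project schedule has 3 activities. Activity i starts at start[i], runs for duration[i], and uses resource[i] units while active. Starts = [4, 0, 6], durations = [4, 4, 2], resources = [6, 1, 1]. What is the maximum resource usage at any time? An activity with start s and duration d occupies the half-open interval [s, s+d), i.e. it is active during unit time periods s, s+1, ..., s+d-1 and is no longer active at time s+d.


Each activity i is active on [start_i, start_i + duration_i).
Compute total resource usage per time slot:
  t=0: active resources = [1], total = 1
  t=1: active resources = [1], total = 1
  t=2: active resources = [1], total = 1
  t=3: active resources = [1], total = 1
  t=4: active resources = [6], total = 6
  t=5: active resources = [6], total = 6
  t=6: active resources = [6, 1], total = 7
  t=7: active resources = [6, 1], total = 7
Peak resource demand = 7

7


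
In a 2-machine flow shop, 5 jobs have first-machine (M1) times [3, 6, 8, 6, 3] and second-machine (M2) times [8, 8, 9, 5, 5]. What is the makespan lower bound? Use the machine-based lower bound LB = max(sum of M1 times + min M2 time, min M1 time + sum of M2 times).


LB1 = sum(M1 times) + min(M2 times) = 26 + 5 = 31
LB2 = min(M1 times) + sum(M2 times) = 3 + 35 = 38
Lower bound = max(LB1, LB2) = max(31, 38) = 38

38


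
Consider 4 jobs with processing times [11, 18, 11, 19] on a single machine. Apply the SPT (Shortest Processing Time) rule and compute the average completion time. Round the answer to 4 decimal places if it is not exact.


Sort jobs by processing time (SPT order): [11, 11, 18, 19]
Compute completion times sequentially:
  Job 1: processing = 11, completes at 11
  Job 2: processing = 11, completes at 22
  Job 3: processing = 18, completes at 40
  Job 4: processing = 19, completes at 59
Sum of completion times = 132
Average completion time = 132/4 = 33.0

33.0


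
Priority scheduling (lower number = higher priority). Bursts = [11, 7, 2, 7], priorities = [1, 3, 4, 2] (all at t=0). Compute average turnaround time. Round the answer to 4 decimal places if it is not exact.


Sort by priority (ascending = highest first):
Order: [(1, 11), (2, 7), (3, 7), (4, 2)]
Completion times:
  Priority 1, burst=11, C=11
  Priority 2, burst=7, C=18
  Priority 3, burst=7, C=25
  Priority 4, burst=2, C=27
Average turnaround = 81/4 = 20.25

20.25


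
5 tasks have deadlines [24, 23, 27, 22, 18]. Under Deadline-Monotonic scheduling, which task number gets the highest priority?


Sort tasks by relative deadline (ascending):
  Task 5: deadline = 18
  Task 4: deadline = 22
  Task 2: deadline = 23
  Task 1: deadline = 24
  Task 3: deadline = 27
Priority order (highest first): [5, 4, 2, 1, 3]
Highest priority task = 5

5


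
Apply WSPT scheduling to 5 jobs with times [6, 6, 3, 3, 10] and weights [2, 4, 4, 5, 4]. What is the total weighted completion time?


Compute p/w ratios and sort ascending (WSPT): [(3, 5), (3, 4), (6, 4), (10, 4), (6, 2)]
Compute weighted completion times:
  Job (p=3,w=5): C=3, w*C=5*3=15
  Job (p=3,w=4): C=6, w*C=4*6=24
  Job (p=6,w=4): C=12, w*C=4*12=48
  Job (p=10,w=4): C=22, w*C=4*22=88
  Job (p=6,w=2): C=28, w*C=2*28=56
Total weighted completion time = 231

231


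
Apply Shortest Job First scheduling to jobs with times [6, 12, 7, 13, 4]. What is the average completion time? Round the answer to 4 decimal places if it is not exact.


SJF order (ascending): [4, 6, 7, 12, 13]
Completion times:
  Job 1: burst=4, C=4
  Job 2: burst=6, C=10
  Job 3: burst=7, C=17
  Job 4: burst=12, C=29
  Job 5: burst=13, C=42
Average completion = 102/5 = 20.4

20.4


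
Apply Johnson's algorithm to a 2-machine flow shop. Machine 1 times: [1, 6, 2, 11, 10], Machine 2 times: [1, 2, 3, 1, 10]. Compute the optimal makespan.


Apply Johnson's rule:
  Group 1 (a <= b): [(1, 1, 1), (3, 2, 3), (5, 10, 10)]
  Group 2 (a > b): [(2, 6, 2), (4, 11, 1)]
Optimal job order: [1, 3, 5, 2, 4]
Schedule:
  Job 1: M1 done at 1, M2 done at 2
  Job 3: M1 done at 3, M2 done at 6
  Job 5: M1 done at 13, M2 done at 23
  Job 2: M1 done at 19, M2 done at 25
  Job 4: M1 done at 30, M2 done at 31
Makespan = 31

31


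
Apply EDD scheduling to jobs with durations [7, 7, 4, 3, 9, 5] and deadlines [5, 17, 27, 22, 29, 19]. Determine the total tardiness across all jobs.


Sort by due date (EDD order): [(7, 5), (7, 17), (5, 19), (3, 22), (4, 27), (9, 29)]
Compute completion times and tardiness:
  Job 1: p=7, d=5, C=7, tardiness=max(0,7-5)=2
  Job 2: p=7, d=17, C=14, tardiness=max(0,14-17)=0
  Job 3: p=5, d=19, C=19, tardiness=max(0,19-19)=0
  Job 4: p=3, d=22, C=22, tardiness=max(0,22-22)=0
  Job 5: p=4, d=27, C=26, tardiness=max(0,26-27)=0
  Job 6: p=9, d=29, C=35, tardiness=max(0,35-29)=6
Total tardiness = 8

8


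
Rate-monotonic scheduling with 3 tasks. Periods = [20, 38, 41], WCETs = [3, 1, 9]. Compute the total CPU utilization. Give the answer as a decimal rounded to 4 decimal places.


Compute individual utilizations (exact fractions):
  Task 1: C/T = 3/20 (approx. 0.15)
  Task 2: C/T = 1/38 (approx. 0.0263)
  Task 3: C/T = 9/41 (approx. 0.2195)
Total utilization U = 3/20 + 1/38 + 9/41 = 6167/15580
Rounded to 4 decimal places: U = 0.3958
RM (Liu & Layland) bound for 3 tasks = 0.779763; compare with U = 6167/15580 (approx. 0.395828)
U <= bound, so schedulable by RM sufficient condition.

0.3958


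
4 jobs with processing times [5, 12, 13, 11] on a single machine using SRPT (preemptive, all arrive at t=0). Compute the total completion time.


Since all jobs arrive at t=0, SRPT equals SPT ordering.
SPT order: [5, 11, 12, 13]
Completion times:
  Job 1: p=5, C=5
  Job 2: p=11, C=16
  Job 3: p=12, C=28
  Job 4: p=13, C=41
Total completion time = 5 + 16 + 28 + 41 = 90

90


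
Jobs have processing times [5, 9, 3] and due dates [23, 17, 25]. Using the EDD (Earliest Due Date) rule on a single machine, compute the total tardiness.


Sort by due date (EDD order): [(9, 17), (5, 23), (3, 25)]
Compute completion times and tardiness:
  Job 1: p=9, d=17, C=9, tardiness=max(0,9-17)=0
  Job 2: p=5, d=23, C=14, tardiness=max(0,14-23)=0
  Job 3: p=3, d=25, C=17, tardiness=max(0,17-25)=0
Total tardiness = 0

0


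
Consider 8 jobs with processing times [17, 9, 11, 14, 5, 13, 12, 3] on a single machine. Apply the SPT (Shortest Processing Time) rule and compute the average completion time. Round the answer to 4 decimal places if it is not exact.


Sort jobs by processing time (SPT order): [3, 5, 9, 11, 12, 13, 14, 17]
Compute completion times sequentially:
  Job 1: processing = 3, completes at 3
  Job 2: processing = 5, completes at 8
  Job 3: processing = 9, completes at 17
  Job 4: processing = 11, completes at 28
  Job 5: processing = 12, completes at 40
  Job 6: processing = 13, completes at 53
  Job 7: processing = 14, completes at 67
  Job 8: processing = 17, completes at 84
Sum of completion times = 300
Average completion time = 300/8 = 37.5

37.5


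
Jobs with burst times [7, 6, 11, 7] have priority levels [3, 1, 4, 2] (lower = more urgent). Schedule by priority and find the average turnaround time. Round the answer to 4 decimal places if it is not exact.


Sort by priority (ascending = highest first):
Order: [(1, 6), (2, 7), (3, 7), (4, 11)]
Completion times:
  Priority 1, burst=6, C=6
  Priority 2, burst=7, C=13
  Priority 3, burst=7, C=20
  Priority 4, burst=11, C=31
Average turnaround = 70/4 = 17.5

17.5


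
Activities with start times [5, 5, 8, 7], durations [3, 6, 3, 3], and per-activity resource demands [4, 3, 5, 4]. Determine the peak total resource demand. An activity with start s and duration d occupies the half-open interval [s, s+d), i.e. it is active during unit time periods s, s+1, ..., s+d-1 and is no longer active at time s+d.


Each activity i is active on [start_i, start_i + duration_i).
Compute total resource usage per time slot:
  t=0: active resources = [], total = 0
  t=1: active resources = [], total = 0
  t=2: active resources = [], total = 0
  t=3: active resources = [], total = 0
  t=4: active resources = [], total = 0
  t=5: active resources = [4, 3], total = 7
  t=6: active resources = [4, 3], total = 7
  t=7: active resources = [4, 3, 4], total = 11
  t=8: active resources = [3, 5, 4], total = 12
  t=9: active resources = [3, 5, 4], total = 12
  t=10: active resources = [3, 5], total = 8
Peak resource demand = 12

12


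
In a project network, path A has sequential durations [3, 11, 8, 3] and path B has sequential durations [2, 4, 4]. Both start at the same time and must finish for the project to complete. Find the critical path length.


Path A total = 3 + 11 + 8 + 3 = 25
Path B total = 2 + 4 + 4 = 10
Critical path = longest path = max(25, 10) = 25

25


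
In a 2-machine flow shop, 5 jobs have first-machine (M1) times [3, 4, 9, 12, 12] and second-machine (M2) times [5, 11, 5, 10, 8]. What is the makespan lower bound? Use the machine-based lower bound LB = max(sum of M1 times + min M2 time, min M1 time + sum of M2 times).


LB1 = sum(M1 times) + min(M2 times) = 40 + 5 = 45
LB2 = min(M1 times) + sum(M2 times) = 3 + 39 = 42
Lower bound = max(LB1, LB2) = max(45, 42) = 45

45


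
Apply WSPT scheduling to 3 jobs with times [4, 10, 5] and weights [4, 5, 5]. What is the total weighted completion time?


Compute p/w ratios and sort ascending (WSPT): [(4, 4), (5, 5), (10, 5)]
Compute weighted completion times:
  Job (p=4,w=4): C=4, w*C=4*4=16
  Job (p=5,w=5): C=9, w*C=5*9=45
  Job (p=10,w=5): C=19, w*C=5*19=95
Total weighted completion time = 156

156


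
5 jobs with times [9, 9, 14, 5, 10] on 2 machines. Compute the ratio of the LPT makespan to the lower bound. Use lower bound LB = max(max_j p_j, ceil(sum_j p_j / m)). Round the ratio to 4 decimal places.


LPT order: [14, 10, 9, 9, 5]
Machine loads after assignment: [23, 24]
LPT makespan = 24
Lower bound = max(max_job, ceil(total/2)) = max(14, 24) = 24
Ratio = 24 / 24 = 1.0

1.0


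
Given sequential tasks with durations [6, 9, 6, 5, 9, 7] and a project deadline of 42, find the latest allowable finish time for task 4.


LF(activity 4) = deadline - sum of successor durations
Successors: activities 5 through 6 with durations [9, 7]
Sum of successor durations = 16
LF = 42 - 16 = 26

26


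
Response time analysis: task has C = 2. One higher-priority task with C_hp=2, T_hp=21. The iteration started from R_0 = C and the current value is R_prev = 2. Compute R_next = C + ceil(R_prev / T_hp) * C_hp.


R_next = C + ceil(R_prev / T_hp) * C_hp
ceil(2 / 21) = ceil(0.0952) = 1
Interference = 1 * 2 = 2
R_next = 2 + 2 = 4

4


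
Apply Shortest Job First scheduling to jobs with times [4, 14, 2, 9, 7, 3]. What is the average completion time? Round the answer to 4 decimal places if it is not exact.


SJF order (ascending): [2, 3, 4, 7, 9, 14]
Completion times:
  Job 1: burst=2, C=2
  Job 2: burst=3, C=5
  Job 3: burst=4, C=9
  Job 4: burst=7, C=16
  Job 5: burst=9, C=25
  Job 6: burst=14, C=39
Average completion = 96/6 = 16.0

16.0


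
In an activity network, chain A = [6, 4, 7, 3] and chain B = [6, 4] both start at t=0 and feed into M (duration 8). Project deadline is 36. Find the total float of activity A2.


Forward pass: ES(A2) = sum of predecessors on chain A = 6
EF = ES + duration = 6 + 4 = 10
Backward pass: LF(M) = deadline = 36; LS(M) = 36 - 8 = 28
LF(A2) = LS(M) - sum(successors on chain A) = 28 - 10 = 18
LS = LF - duration = 18 - 4 = 14
Total float = LS - ES = 14 - 6 = 8

8


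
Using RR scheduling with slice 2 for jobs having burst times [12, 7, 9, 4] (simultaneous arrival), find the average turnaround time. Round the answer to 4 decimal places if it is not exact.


Time quantum = 2
Execution trace:
  J1 runs 2 units, time = 2
  J2 runs 2 units, time = 4
  J3 runs 2 units, time = 6
  J4 runs 2 units, time = 8
  J1 runs 2 units, time = 10
  J2 runs 2 units, time = 12
  J3 runs 2 units, time = 14
  J4 runs 2 units, time = 16
  J1 runs 2 units, time = 18
  J2 runs 2 units, time = 20
  J3 runs 2 units, time = 22
  J1 runs 2 units, time = 24
  J2 runs 1 units, time = 25
  J3 runs 2 units, time = 27
  J1 runs 2 units, time = 29
  J3 runs 1 units, time = 30
  J1 runs 2 units, time = 32
Finish times: [32, 25, 30, 16]
Average turnaround = 103/4 = 25.75

25.75


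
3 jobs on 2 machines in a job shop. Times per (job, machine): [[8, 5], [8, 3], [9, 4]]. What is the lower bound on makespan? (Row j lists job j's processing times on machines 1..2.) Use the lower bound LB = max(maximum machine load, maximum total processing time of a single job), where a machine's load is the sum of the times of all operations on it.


Machine loads:
  Machine 1: 8 + 8 + 9 = 25
  Machine 2: 5 + 3 + 4 = 12
Max machine load = 25
Job totals:
  Job 1: 13
  Job 2: 11
  Job 3: 13
Max job total = 13
Lower bound = max(25, 13) = 25

25


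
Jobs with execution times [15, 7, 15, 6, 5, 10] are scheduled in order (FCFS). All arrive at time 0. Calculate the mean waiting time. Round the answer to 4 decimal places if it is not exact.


FCFS order (as given): [15, 7, 15, 6, 5, 10]
Waiting times:
  Job 1: wait = 0
  Job 2: wait = 15
  Job 3: wait = 22
  Job 4: wait = 37
  Job 5: wait = 43
  Job 6: wait = 48
Sum of waiting times = 165
Average waiting time = 165/6 = 27.5

27.5
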